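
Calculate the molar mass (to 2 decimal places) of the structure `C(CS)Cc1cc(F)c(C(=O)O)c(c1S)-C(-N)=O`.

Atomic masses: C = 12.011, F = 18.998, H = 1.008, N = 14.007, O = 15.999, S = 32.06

Molecular formula: C11H12FNO3S2.
M = 11×12.011 + 1×18.998 + 12×1.008 + 1×14.007 + 3×15.999 + 2×32.06 = 289.34 g/mol.

289.34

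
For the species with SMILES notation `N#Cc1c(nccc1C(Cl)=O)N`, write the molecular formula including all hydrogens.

C7H4ClN3O

Heavy atoms from the SMILES: 7 C, 1 Cl, 3 N, 1 O.
Implicit hydrogens by atom environment:
  3 × C (aromatic): no H
  2 × C (aromatic): 1 H each → 2
  2 × C: no H
  1 × Cl: no H
  1 × N: 2 H
  1 × N (aromatic): no H
  1 × N: no H
  1 × O: no H
  Total hydrogens = 4.
Molecular formula: C7H4ClN3O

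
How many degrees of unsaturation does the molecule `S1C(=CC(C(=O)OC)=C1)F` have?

4

Molecular formula from the SMILES: C6H5FO2S.
DoU = (2C + 2 + N − H − X)/2 = (2·6 + 2 + 0 − 5 − 1)/2 = 8/2 = 4.
(Structurally: 1 ring(s) + 3 π bond(s) = 4.)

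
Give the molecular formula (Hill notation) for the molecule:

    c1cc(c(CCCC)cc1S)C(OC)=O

Heavy atoms from the SMILES: 12 C, 2 O, 1 S.
Implicit hydrogens by atom environment:
  3 × C: 2 H each → 6
  3 × C (aromatic): 1 H each → 3
  3 × C (aromatic): no H
  2 × C: 3 H each → 6
  2 × O: no H
  1 × C: no H
  1 × S: 1 H
  Total hydrogens = 16.
Molecular formula: C12H16O2S

C12H16O2S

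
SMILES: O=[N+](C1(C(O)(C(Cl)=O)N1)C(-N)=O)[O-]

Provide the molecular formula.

Heavy atoms from the SMILES: 4 C, 1 Cl, 3 N, 5 O.
Implicit hydrogens by atom environment:
  4 × C: no H
  3 × O: no H
  1 × Cl: no H
  1 × N: 2 H
  1 × N: 1 H
  1 × N (charge +1): no H
  1 × O: 1 H
  1 × O (charge -1): no H
  Total hydrogens = 4.
Molecular formula: C4H4ClN3O5

C4H4ClN3O5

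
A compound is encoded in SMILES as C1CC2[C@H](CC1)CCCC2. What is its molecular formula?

Heavy atoms from the SMILES: 10 C.
Implicit hydrogens by atom environment:
  8 × C: 2 H each → 16
  2 × C: 1 H each → 2
  Total hydrogens = 18.
Molecular formula: C10H18

C10H18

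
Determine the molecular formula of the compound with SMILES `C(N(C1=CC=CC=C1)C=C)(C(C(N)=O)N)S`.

C11H15N3OS

Heavy atoms from the SMILES: 11 C, 3 N, 1 O, 1 S.
Implicit hydrogens by atom environment:
  5 × C (aromatic): 1 H each → 5
  3 × C: 1 H each → 3
  2 × N: 2 H each → 4
  1 × C: 2 H
  1 × C (aromatic): no H
  1 × C: no H
  1 × N: no H
  1 × O: no H
  1 × S: 1 H
  Total hydrogens = 15.
Molecular formula: C11H15N3OS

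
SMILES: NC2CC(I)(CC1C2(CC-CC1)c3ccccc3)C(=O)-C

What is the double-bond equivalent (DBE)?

7

Molecular formula from the SMILES: C18H24INO.
DoU = (2C + 2 + N − H − X)/2 = (2·18 + 2 + 1 − 24 − 1)/2 = 14/2 = 7.
(Structurally: 3 ring(s) + 4 π bond(s) = 7.)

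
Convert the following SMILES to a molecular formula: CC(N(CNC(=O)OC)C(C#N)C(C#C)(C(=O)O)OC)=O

Heavy atoms from the SMILES: 12 C, 3 N, 6 O.
Implicit hydrogens by atom environment:
  6 × C: no H
  5 × O: no H
  3 × C: 3 H each → 9
  2 × C: 1 H each → 2
  2 × N: no H
  1 × C: 2 H
  1 × N: 1 H
  1 × O: 1 H
  Total hydrogens = 15.
Molecular formula: C12H15N3O6

C12H15N3O6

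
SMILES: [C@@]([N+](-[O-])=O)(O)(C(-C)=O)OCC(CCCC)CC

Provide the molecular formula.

C11H21NO5

Heavy atoms from the SMILES: 11 C, 1 N, 5 O.
Implicit hydrogens by atom environment:
  5 × C: 2 H each → 10
  3 × C: 3 H each → 9
  3 × O: no H
  2 × C: no H
  1 × C: 1 H
  1 × N (charge +1): no H
  1 × O: 1 H
  1 × O (charge -1): no H
  Total hydrogens = 21.
Molecular formula: C11H21NO5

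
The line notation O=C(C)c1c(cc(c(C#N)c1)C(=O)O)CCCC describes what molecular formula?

Heavy atoms from the SMILES: 14 C, 1 N, 3 O.
Implicit hydrogens by atom environment:
  4 × C (aromatic): no H
  3 × C: 2 H each → 6
  3 × C: no H
  2 × C: 3 H each → 6
  2 × C (aromatic): 1 H each → 2
  2 × O: no H
  1 × N: no H
  1 × O: 1 H
  Total hydrogens = 15.
Molecular formula: C14H15NO3

C14H15NO3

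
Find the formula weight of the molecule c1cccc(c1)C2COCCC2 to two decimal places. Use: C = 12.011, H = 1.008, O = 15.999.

162.23

Molecular formula: C11H14O.
M = 11×12.011 + 14×1.008 + 1×15.999 = 162.23 g/mol.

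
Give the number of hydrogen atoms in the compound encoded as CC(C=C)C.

10

Hydrogens are implicit in SMILES; fill each atom to its normal valence:
  2 × C: 3 H each → 6
  2 × C: 1 H each → 2
  1 × C: 2 H
  Total hydrogens = 10.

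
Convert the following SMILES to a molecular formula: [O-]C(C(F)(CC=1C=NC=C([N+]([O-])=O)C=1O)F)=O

Heavy atoms from the SMILES: 8 C, 2 F, 2 N, 5 O.
Implicit hydrogens by atom environment:
  3 × C (aromatic): no H
  2 × C (aromatic): 1 H each → 2
  2 × C: no H
  2 × F: no H
  2 × O: no H
  2 × O (charge -1): no H
  1 × C: 2 H
  1 × N (aromatic): no H
  1 × N (charge +1): no H
  1 × O: 1 H
  Total hydrogens = 5.
Net charge -1.
Molecular formula: C8H5F2N2O5-

C8H5F2N2O5-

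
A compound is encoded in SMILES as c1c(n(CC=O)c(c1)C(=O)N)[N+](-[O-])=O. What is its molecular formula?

Heavy atoms from the SMILES: 7 C, 3 N, 4 O.
Implicit hydrogens by atom environment:
  3 × O: no H
  2 × C (aromatic): 1 H each → 2
  2 × C (aromatic): no H
  1 × C: 2 H
  1 × C: 1 H
  1 × C: no H
  1 × N: 2 H
  1 × N (aromatic): no H
  1 × N (charge +1): no H
  1 × O (charge -1): no H
  Total hydrogens = 7.
Molecular formula: C7H7N3O4

C7H7N3O4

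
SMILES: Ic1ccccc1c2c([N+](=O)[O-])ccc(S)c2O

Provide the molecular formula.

Heavy atoms from the SMILES: 12 C, 1 I, 1 N, 3 O, 1 S.
Implicit hydrogens by atom environment:
  6 × C (aromatic): 1 H each → 6
  6 × C (aromatic): no H
  1 × I: no H
  1 × N (charge +1): no H
  1 × O: 1 H
  1 × O: no H
  1 × O (charge -1): no H
  1 × S: 1 H
  Total hydrogens = 8.
Molecular formula: C12H8INO3S

C12H8INO3S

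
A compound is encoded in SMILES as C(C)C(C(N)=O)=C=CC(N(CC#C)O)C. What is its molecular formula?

C11H16N2O2

Heavy atoms from the SMILES: 11 C, 2 N, 2 O.
Implicit hydrogens by atom environment:
  4 × C: no H
  3 × C: 1 H each → 3
  2 × C: 3 H each → 6
  2 × C: 2 H each → 4
  1 × N: 2 H
  1 × N: no H
  1 × O: 1 H
  1 × O: no H
  Total hydrogens = 16.
Molecular formula: C11H16N2O2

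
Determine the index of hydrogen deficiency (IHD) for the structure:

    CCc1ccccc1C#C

6

Molecular formula from the SMILES: C10H10.
DoU = (2C + 2 + N − H − X)/2 = (2·10 + 2 + 0 − 10 − 0)/2 = 12/2 = 6.
(Structurally: 1 ring(s) + 5 π bond(s) = 6.)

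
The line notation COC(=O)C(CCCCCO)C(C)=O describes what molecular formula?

Heavy atoms from the SMILES: 10 C, 4 O.
Implicit hydrogens by atom environment:
  5 × C: 2 H each → 10
  3 × O: no H
  2 × C: 3 H each → 6
  2 × C: no H
  1 × C: 1 H
  1 × O: 1 H
  Total hydrogens = 18.
Molecular formula: C10H18O4

C10H18O4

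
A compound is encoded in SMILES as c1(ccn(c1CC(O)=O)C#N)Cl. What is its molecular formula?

Heavy atoms from the SMILES: 7 C, 1 Cl, 2 N, 2 O.
Implicit hydrogens by atom environment:
  2 × C (aromatic): 1 H each → 2
  2 × C (aromatic): no H
  2 × C: no H
  1 × C: 2 H
  1 × Cl: no H
  1 × N (aromatic): no H
  1 × N: no H
  1 × O: 1 H
  1 × O: no H
  Total hydrogens = 5.
Molecular formula: C7H5ClN2O2

C7H5ClN2O2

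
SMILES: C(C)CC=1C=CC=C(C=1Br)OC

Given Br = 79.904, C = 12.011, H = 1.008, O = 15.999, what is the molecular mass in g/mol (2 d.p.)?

229.12

Molecular formula: C10H13BrO.
M = 1×79.904 + 10×12.011 + 13×1.008 + 1×15.999 = 229.12 g/mol.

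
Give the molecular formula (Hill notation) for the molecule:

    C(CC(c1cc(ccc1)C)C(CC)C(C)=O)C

Heavy atoms from the SMILES: 16 C, 1 O.
Implicit hydrogens by atom environment:
  4 × C: 3 H each → 12
  4 × C (aromatic): 1 H each → 4
  3 × C: 2 H each → 6
  2 × C: 1 H each → 2
  2 × C (aromatic): no H
  1 × C: no H
  1 × O: no H
  Total hydrogens = 24.
Molecular formula: C16H24O

C16H24O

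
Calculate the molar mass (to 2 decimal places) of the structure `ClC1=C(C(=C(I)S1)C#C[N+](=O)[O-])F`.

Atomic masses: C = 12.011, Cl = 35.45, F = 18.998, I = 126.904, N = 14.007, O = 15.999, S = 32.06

331.48

Molecular formula: C6ClFINO2S.
M = 6×12.011 + 1×35.45 + 1×18.998 + 1×126.904 + 1×14.007 + 2×15.999 + 1×32.06 = 331.48 g/mol.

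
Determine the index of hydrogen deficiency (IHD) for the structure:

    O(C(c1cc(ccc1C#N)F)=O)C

7

Molecular formula from the SMILES: C9H6FNO2.
DoU = (2C + 2 + N − H − X)/2 = (2·9 + 2 + 1 − 6 − 1)/2 = 14/2 = 7.
(Structurally: 1 ring(s) + 6 π bond(s) = 7.)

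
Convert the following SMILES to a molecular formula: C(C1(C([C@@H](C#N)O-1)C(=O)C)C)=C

Heavy atoms from the SMILES: 9 C, 1 N, 2 O.
Implicit hydrogens by atom environment:
  3 × C: 1 H each → 3
  3 × C: no H
  2 × C: 3 H each → 6
  2 × O: no H
  1 × C: 2 H
  1 × N: no H
  Total hydrogens = 11.
Molecular formula: C9H11NO2

C9H11NO2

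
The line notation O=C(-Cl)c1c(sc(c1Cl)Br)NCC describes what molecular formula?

C7H6BrCl2NOS

Heavy atoms from the SMILES: 1 Br, 7 C, 2 Cl, 1 N, 1 O, 1 S.
Implicit hydrogens by atom environment:
  4 × C (aromatic): no H
  2 × Cl: no H
  1 × Br: no H
  1 × C: 3 H
  1 × C: 2 H
  1 × C: no H
  1 × N: 1 H
  1 × O: no H
  1 × S (aromatic): no H
  Total hydrogens = 6.
Molecular formula: C7H6BrCl2NOS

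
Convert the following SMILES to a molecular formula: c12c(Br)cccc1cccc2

Heavy atoms from the SMILES: 1 Br, 10 C.
Implicit hydrogens by atom environment:
  7 × C (aromatic): 1 H each → 7
  3 × C (aromatic): no H
  1 × Br: no H
  Total hydrogens = 7.
Molecular formula: C10H7Br

C10H7Br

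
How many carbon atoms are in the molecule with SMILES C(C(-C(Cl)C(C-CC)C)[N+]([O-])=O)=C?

The symbol for carbon appears 9 times in the SMILES. (Cl is a single chlorine, not C + l.)

9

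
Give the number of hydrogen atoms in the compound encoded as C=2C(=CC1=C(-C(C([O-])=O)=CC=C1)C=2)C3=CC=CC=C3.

Hydrogens are implicit in SMILES; fill each atom to its normal valence:
  11 × C (aromatic): 1 H each → 11
  5 × C (aromatic): no H
  1 × C: no H
  1 × O: no H
  1 × O (charge -1): no H
  Total hydrogens = 11.

11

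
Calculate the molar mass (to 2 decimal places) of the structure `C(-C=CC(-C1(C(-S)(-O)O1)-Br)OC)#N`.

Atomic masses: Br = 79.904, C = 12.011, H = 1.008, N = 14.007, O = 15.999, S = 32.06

266.11

Molecular formula: C7H8BrNO3S.
M = 1×79.904 + 7×12.011 + 8×1.008 + 1×14.007 + 3×15.999 + 1×32.06 = 266.11 g/mol.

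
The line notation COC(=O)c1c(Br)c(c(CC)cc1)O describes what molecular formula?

C10H11BrO3

Heavy atoms from the SMILES: 1 Br, 10 C, 3 O.
Implicit hydrogens by atom environment:
  4 × C (aromatic): no H
  2 × C: 3 H each → 6
  2 × C (aromatic): 1 H each → 2
  2 × O: no H
  1 × Br: no H
  1 × C: 2 H
  1 × C: no H
  1 × O: 1 H
  Total hydrogens = 11.
Molecular formula: C10H11BrO3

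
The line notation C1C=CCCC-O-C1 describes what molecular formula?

C7H12O

Heavy atoms from the SMILES: 7 C, 1 O.
Implicit hydrogens by atom environment:
  5 × C: 2 H each → 10
  2 × C: 1 H each → 2
  1 × O: no H
  Total hydrogens = 12.
Molecular formula: C7H12O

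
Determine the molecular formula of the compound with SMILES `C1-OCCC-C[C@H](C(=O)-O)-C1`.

C8H14O3

Heavy atoms from the SMILES: 8 C, 3 O.
Implicit hydrogens by atom environment:
  6 × C: 2 H each → 12
  2 × O: no H
  1 × C: 1 H
  1 × C: no H
  1 × O: 1 H
  Total hydrogens = 14.
Molecular formula: C8H14O3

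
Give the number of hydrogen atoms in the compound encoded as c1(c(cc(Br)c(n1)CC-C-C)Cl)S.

Hydrogens are implicit in SMILES; fill each atom to its normal valence:
  4 × C (aromatic): no H
  3 × C: 2 H each → 6
  1 × Br: no H
  1 × C: 3 H
  1 × C (aromatic): 1 H
  1 × Cl: no H
  1 × N (aromatic): no H
  1 × S: 1 H
  Total hydrogens = 11.

11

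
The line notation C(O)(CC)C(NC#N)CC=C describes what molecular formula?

C8H14N2O

Heavy atoms from the SMILES: 8 C, 2 N, 1 O.
Implicit hydrogens by atom environment:
  3 × C: 2 H each → 6
  3 × C: 1 H each → 3
  1 × C: 3 H
  1 × C: no H
  1 × N: 1 H
  1 × N: no H
  1 × O: 1 H
  Total hydrogens = 14.
Molecular formula: C8H14N2O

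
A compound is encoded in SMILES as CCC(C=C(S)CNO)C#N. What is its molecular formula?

Heavy atoms from the SMILES: 7 C, 2 N, 1 O, 1 S.
Implicit hydrogens by atom environment:
  2 × C: 2 H each → 4
  2 × C: 1 H each → 2
  2 × C: no H
  1 × C: 3 H
  1 × N: 1 H
  1 × N: no H
  1 × O: 1 H
  1 × S: 1 H
  Total hydrogens = 12.
Molecular formula: C7H12N2OS

C7H12N2OS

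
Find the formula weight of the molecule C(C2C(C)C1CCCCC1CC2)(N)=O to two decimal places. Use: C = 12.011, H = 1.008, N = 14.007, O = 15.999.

Molecular formula: C12H21NO.
M = 12×12.011 + 21×1.008 + 1×14.007 + 1×15.999 = 195.31 g/mol.

195.31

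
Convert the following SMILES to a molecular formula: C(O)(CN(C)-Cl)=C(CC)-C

C7H14ClNO

Heavy atoms from the SMILES: 7 C, 1 Cl, 1 N, 1 O.
Implicit hydrogens by atom environment:
  3 × C: 3 H each → 9
  2 × C: 2 H each → 4
  2 × C: no H
  1 × Cl: no H
  1 × N: no H
  1 × O: 1 H
  Total hydrogens = 14.
Molecular formula: C7H14ClNO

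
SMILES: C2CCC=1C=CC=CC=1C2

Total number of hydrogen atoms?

Hydrogens are implicit in SMILES; fill each atom to its normal valence:
  4 × C: 2 H each → 8
  4 × C (aromatic): 1 H each → 4
  2 × C (aromatic): no H
  Total hydrogens = 12.

12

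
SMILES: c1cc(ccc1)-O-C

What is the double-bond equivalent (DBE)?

Molecular formula from the SMILES: C7H8O.
DoU = (2C + 2 + N − H − X)/2 = (2·7 + 2 + 0 − 8 − 0)/2 = 8/2 = 4.
(Structurally: 1 ring(s) + 3 π bond(s) = 4.)

4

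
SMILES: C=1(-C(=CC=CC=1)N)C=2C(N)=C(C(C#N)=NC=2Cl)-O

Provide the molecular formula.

C12H9ClN4O

Heavy atoms from the SMILES: 12 C, 1 Cl, 4 N, 1 O.
Implicit hydrogens by atom environment:
  7 × C (aromatic): no H
  4 × C (aromatic): 1 H each → 4
  2 × N: 2 H each → 4
  1 × C: no H
  1 × Cl: no H
  1 × N (aromatic): no H
  1 × N: no H
  1 × O: 1 H
  Total hydrogens = 9.
Molecular formula: C12H9ClN4O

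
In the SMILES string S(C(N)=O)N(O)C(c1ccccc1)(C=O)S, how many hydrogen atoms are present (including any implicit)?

10

Hydrogens are implicit in SMILES; fill each atom to its normal valence:
  5 × C (aromatic): 1 H each → 5
  2 × C: no H
  2 × O: no H
  1 × C: 1 H
  1 × C (aromatic): no H
  1 × N: 2 H
  1 × N: no H
  1 × O: 1 H
  1 × S: 1 H
  1 × S: no H
  Total hydrogens = 10.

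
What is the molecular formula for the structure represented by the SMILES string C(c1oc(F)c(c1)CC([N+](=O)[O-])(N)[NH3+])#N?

C7H8FN4O3+

Heavy atoms from the SMILES: 7 C, 1 F, 4 N, 3 O.
Implicit hydrogens by atom environment:
  3 × C (aromatic): no H
  2 × C: no H
  1 × C: 2 H
  1 × C (aromatic): 1 H
  1 × F: no H
  1 × N (charge +1): 3 H
  1 × N: 2 H
  1 × N: no H
  1 × N (charge +1): no H
  1 × O (aromatic): no H
  1 × O: no H
  1 × O (charge -1): no H
  Total hydrogens = 8.
Net charge +1.
Molecular formula: C7H8FN4O3+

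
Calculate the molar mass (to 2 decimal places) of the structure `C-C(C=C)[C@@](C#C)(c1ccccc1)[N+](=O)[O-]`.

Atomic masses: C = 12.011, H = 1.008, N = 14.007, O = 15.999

Molecular formula: C13H13NO2.
M = 13×12.011 + 13×1.008 + 1×14.007 + 2×15.999 = 215.25 g/mol.

215.25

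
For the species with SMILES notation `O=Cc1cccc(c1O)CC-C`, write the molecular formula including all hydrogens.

C10H12O2

Heavy atoms from the SMILES: 10 C, 2 O.
Implicit hydrogens by atom environment:
  3 × C (aromatic): 1 H each → 3
  3 × C (aromatic): no H
  2 × C: 2 H each → 4
  1 × C: 3 H
  1 × C: 1 H
  1 × O: 1 H
  1 × O: no H
  Total hydrogens = 12.
Molecular formula: C10H12O2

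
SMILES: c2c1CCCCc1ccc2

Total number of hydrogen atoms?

12

Hydrogens are implicit in SMILES; fill each atom to its normal valence:
  4 × C: 2 H each → 8
  4 × C (aromatic): 1 H each → 4
  2 × C (aromatic): no H
  Total hydrogens = 12.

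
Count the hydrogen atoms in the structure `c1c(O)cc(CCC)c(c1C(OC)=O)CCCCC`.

24

Hydrogens are implicit in SMILES; fill each atom to its normal valence:
  6 × C: 2 H each → 12
  4 × C (aromatic): no H
  3 × C: 3 H each → 9
  2 × C (aromatic): 1 H each → 2
  2 × O: no H
  1 × C: no H
  1 × O: 1 H
  Total hydrogens = 24.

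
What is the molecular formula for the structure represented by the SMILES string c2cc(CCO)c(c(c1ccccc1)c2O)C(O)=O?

Heavy atoms from the SMILES: 15 C, 4 O.
Implicit hydrogens by atom environment:
  7 × C (aromatic): 1 H each → 7
  5 × C (aromatic): no H
  3 × O: 1 H each → 3
  2 × C: 2 H each → 4
  1 × C: no H
  1 × O: no H
  Total hydrogens = 14.
Molecular formula: C15H14O4

C15H14O4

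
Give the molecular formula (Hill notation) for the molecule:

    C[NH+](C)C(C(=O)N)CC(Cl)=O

Heavy atoms from the SMILES: 6 C, 1 Cl, 2 N, 2 O.
Implicit hydrogens by atom environment:
  2 × C: 3 H each → 6
  2 × C: no H
  2 × O: no H
  1 × C: 2 H
  1 × C: 1 H
  1 × Cl: no H
  1 × N: 2 H
  1 × N (charge +1): 1 H
  Total hydrogens = 12.
Net charge +1.
Molecular formula: C6H12ClN2O2+

C6H12ClN2O2+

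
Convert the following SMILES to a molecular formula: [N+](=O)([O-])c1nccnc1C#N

C5H2N4O2

Heavy atoms from the SMILES: 5 C, 4 N, 2 O.
Implicit hydrogens by atom environment:
  2 × C (aromatic): 1 H each → 2
  2 × C (aromatic): no H
  2 × N (aromatic): no H
  1 × C: no H
  1 × N (charge +1): no H
  1 × N: no H
  1 × O: no H
  1 × O (charge -1): no H
  Total hydrogens = 2.
Molecular formula: C5H2N4O2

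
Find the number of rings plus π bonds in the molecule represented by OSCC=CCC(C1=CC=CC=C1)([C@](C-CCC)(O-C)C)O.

Molecular formula from the SMILES: C18H28O3S.
DoU = (2C + 2 + N − H − X)/2 = (2·18 + 2 + 0 − 28 − 0)/2 = 10/2 = 5.
(Structurally: 1 ring(s) + 4 π bond(s) = 5.)

5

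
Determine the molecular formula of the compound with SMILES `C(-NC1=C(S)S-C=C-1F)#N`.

C5H3FN2S2

Heavy atoms from the SMILES: 5 C, 1 F, 2 N, 2 S.
Implicit hydrogens by atom environment:
  3 × C (aromatic): no H
  1 × C (aromatic): 1 H
  1 × C: no H
  1 × F: no H
  1 × N: 1 H
  1 × N: no H
  1 × S: 1 H
  1 × S (aromatic): no H
  Total hydrogens = 3.
Molecular formula: C5H3FN2S2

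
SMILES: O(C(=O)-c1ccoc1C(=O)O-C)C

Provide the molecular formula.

Heavy atoms from the SMILES: 8 C, 5 O.
Implicit hydrogens by atom environment:
  4 × O: no H
  2 × C: 3 H each → 6
  2 × C (aromatic): 1 H each → 2
  2 × C (aromatic): no H
  2 × C: no H
  1 × O (aromatic): no H
  Total hydrogens = 8.
Molecular formula: C8H8O5

C8H8O5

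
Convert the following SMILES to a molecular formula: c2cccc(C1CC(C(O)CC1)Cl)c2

C12H15ClO

Heavy atoms from the SMILES: 12 C, 1 Cl, 1 O.
Implicit hydrogens by atom environment:
  5 × C (aromatic): 1 H each → 5
  3 × C: 2 H each → 6
  3 × C: 1 H each → 3
  1 × C (aromatic): no H
  1 × Cl: no H
  1 × O: 1 H
  Total hydrogens = 15.
Molecular formula: C12H15ClO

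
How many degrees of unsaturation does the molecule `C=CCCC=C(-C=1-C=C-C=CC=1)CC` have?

Molecular formula from the SMILES: C14H18.
DoU = (2C + 2 + N − H − X)/2 = (2·14 + 2 + 0 − 18 − 0)/2 = 12/2 = 6.
(Structurally: 1 ring(s) + 5 π bond(s) = 6.)

6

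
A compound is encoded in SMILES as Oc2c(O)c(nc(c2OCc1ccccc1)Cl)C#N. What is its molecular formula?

Heavy atoms from the SMILES: 13 C, 1 Cl, 2 N, 3 O.
Implicit hydrogens by atom environment:
  6 × C (aromatic): no H
  5 × C (aromatic): 1 H each → 5
  2 × O: 1 H each → 2
  1 × C: 2 H
  1 × C: no H
  1 × Cl: no H
  1 × N (aromatic): no H
  1 × N: no H
  1 × O: no H
  Total hydrogens = 9.
Molecular formula: C13H9ClN2O3

C13H9ClN2O3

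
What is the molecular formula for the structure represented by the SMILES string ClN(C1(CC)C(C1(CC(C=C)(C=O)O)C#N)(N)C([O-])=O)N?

Heavy atoms from the SMILES: 12 C, 1 Cl, 4 N, 4 O.
Implicit hydrogens by atom environment:
  6 × C: no H
  3 × C: 2 H each → 6
  2 × C: 1 H each → 2
  2 × N: 2 H each → 4
  2 × N: no H
  2 × O: no H
  1 × C: 3 H
  1 × Cl: no H
  1 × O: 1 H
  1 × O (charge -1): no H
  Total hydrogens = 16.
Net charge -1.
Molecular formula: C12H16ClN4O4-

C12H16ClN4O4-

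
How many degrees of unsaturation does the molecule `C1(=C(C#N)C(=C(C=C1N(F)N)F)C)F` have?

6

Molecular formula from the SMILES: C8H6F3N3.
DoU = (2C + 2 + N − H − X)/2 = (2·8 + 2 + 3 − 6 − 3)/2 = 12/2 = 6.
(Structurally: 1 ring(s) + 5 π bond(s) = 6.)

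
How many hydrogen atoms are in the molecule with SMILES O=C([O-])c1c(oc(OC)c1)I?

Hydrogens are implicit in SMILES; fill each atom to its normal valence:
  3 × C (aromatic): no H
  2 × O: no H
  1 × C: 3 H
  1 × C (aromatic): 1 H
  1 × C: no H
  1 × I: no H
  1 × O (aromatic): no H
  1 × O (charge -1): no H
  Total hydrogens = 4.

4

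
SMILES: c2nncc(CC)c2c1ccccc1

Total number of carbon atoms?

The symbol for carbon appears 12 times in the SMILES. Lowercase c denotes aromatic carbon and counts toward C.

12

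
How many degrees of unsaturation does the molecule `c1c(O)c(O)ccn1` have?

4

Molecular formula from the SMILES: C5H5NO2.
DoU = (2C + 2 + N − H − X)/2 = (2·5 + 2 + 1 − 5 − 0)/2 = 8/2 = 4.
(Structurally: 1 ring(s) + 3 π bond(s) = 4.)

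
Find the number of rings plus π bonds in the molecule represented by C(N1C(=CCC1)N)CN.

Molecular formula from the SMILES: C6H13N3.
DoU = (2C + 2 + N − H − X)/2 = (2·6 + 2 + 3 − 13 − 0)/2 = 4/2 = 2.
(Structurally: 1 ring(s) + 1 π bond(s) = 2.)

2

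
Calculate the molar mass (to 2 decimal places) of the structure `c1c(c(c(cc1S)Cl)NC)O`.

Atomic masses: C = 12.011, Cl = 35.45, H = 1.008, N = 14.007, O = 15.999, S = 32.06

189.66

Molecular formula: C7H8ClNOS.
M = 7×12.011 + 1×35.45 + 8×1.008 + 1×14.007 + 1×15.999 + 1×32.06 = 189.66 g/mol.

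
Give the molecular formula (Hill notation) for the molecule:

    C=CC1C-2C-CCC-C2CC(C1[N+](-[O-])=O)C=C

C14H21NO2

Heavy atoms from the SMILES: 14 C, 1 N, 2 O.
Implicit hydrogens by atom environment:
  7 × C: 2 H each → 14
  7 × C: 1 H each → 7
  1 × N (charge +1): no H
  1 × O: no H
  1 × O (charge -1): no H
  Total hydrogens = 21.
Molecular formula: C14H21NO2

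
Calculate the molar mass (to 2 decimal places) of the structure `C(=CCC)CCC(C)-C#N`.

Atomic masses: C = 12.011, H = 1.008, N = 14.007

Molecular formula: C9H15N.
M = 9×12.011 + 15×1.008 + 1×14.007 = 137.23 g/mol.

137.23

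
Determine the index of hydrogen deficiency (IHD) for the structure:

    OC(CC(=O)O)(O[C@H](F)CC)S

1

Molecular formula from the SMILES: C6H11FO4S.
DoU = (2C + 2 + N − H − X)/2 = (2·6 + 2 + 0 − 11 − 1)/2 = 2/2 = 1.
(Structurally: 0 ring(s) + 1 π bond(s) = 1.)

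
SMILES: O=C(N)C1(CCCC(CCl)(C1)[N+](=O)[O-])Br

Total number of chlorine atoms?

The symbol for chlorine appears 1 time in the SMILES.

1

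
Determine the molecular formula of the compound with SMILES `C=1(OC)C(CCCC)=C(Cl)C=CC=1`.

C11H15ClO

Heavy atoms from the SMILES: 11 C, 1 Cl, 1 O.
Implicit hydrogens by atom environment:
  3 × C: 2 H each → 6
  3 × C (aromatic): 1 H each → 3
  3 × C (aromatic): no H
  2 × C: 3 H each → 6
  1 × Cl: no H
  1 × O: no H
  Total hydrogens = 15.
Molecular formula: C11H15ClO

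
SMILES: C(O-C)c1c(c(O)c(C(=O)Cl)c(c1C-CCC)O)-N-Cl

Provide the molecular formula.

Heavy atoms from the SMILES: 13 C, 2 Cl, 1 N, 4 O.
Implicit hydrogens by atom environment:
  6 × C (aromatic): no H
  4 × C: 2 H each → 8
  2 × C: 3 H each → 6
  2 × Cl: no H
  2 × O: 1 H each → 2
  2 × O: no H
  1 × C: no H
  1 × N: 1 H
  Total hydrogens = 17.
Molecular formula: C13H17Cl2NO4

C13H17Cl2NO4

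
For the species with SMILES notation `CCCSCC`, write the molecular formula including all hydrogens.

Heavy atoms from the SMILES: 5 C, 1 S.
Implicit hydrogens by atom environment:
  3 × C: 2 H each → 6
  2 × C: 3 H each → 6
  1 × S: no H
  Total hydrogens = 12.
Molecular formula: C5H12S

C5H12S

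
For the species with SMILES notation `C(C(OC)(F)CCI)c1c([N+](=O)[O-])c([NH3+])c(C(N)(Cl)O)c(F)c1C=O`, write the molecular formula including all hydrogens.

Heavy atoms from the SMILES: 13 C, 1 Cl, 2 F, 1 I, 3 N, 5 O.
Implicit hydrogens by atom environment:
  6 × C (aromatic): no H
  3 × C: 2 H each → 6
  3 × O: no H
  2 × C: no H
  2 × F: no H
  1 × C: 3 H
  1 × C: 1 H
  1 × Cl: no H
  1 × I: no H
  1 × N (charge +1): 3 H
  1 × N: 2 H
  1 × N (charge +1): no H
  1 × O: 1 H
  1 × O (charge -1): no H
  Total hydrogens = 16.
Net charge +1.
Molecular formula: C13H16ClF2IN3O5+

C13H16ClF2IN3O5+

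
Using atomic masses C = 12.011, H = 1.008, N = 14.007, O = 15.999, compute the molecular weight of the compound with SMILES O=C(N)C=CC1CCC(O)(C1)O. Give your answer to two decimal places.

Molecular formula: C8H13NO3.
M = 8×12.011 + 13×1.008 + 1×14.007 + 3×15.999 = 171.20 g/mol.

171.20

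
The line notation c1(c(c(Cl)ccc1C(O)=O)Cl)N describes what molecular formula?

Heavy atoms from the SMILES: 7 C, 2 Cl, 1 N, 2 O.
Implicit hydrogens by atom environment:
  4 × C (aromatic): no H
  2 × C (aromatic): 1 H each → 2
  2 × Cl: no H
  1 × C: no H
  1 × N: 2 H
  1 × O: 1 H
  1 × O: no H
  Total hydrogens = 5.
Molecular formula: C7H5Cl2NO2

C7H5Cl2NO2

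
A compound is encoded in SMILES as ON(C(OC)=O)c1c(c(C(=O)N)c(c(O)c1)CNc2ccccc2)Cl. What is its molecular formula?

Heavy atoms from the SMILES: 16 C, 1 Cl, 3 N, 5 O.
Implicit hydrogens by atom environment:
  6 × C (aromatic): 1 H each → 6
  6 × C (aromatic): no H
  3 × O: no H
  2 × C: no H
  2 × O: 1 H each → 2
  1 × C: 3 H
  1 × C: 2 H
  1 × Cl: no H
  1 × N: 2 H
  1 × N: 1 H
  1 × N: no H
  Total hydrogens = 16.
Molecular formula: C16H16ClN3O5

C16H16ClN3O5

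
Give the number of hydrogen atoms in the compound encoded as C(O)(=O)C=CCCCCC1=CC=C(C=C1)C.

18

Hydrogens are implicit in SMILES; fill each atom to its normal valence:
  4 × C: 2 H each → 8
  4 × C (aromatic): 1 H each → 4
  2 × C: 1 H each → 2
  2 × C (aromatic): no H
  1 × C: 3 H
  1 × C: no H
  1 × O: 1 H
  1 × O: no H
  Total hydrogens = 18.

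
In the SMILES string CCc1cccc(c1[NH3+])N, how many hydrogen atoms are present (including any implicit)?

13

Hydrogens are implicit in SMILES; fill each atom to its normal valence:
  3 × C (aromatic): 1 H each → 3
  3 × C (aromatic): no H
  1 × C: 3 H
  1 × C: 2 H
  1 × N (charge +1): 3 H
  1 × N: 2 H
  Total hydrogens = 13.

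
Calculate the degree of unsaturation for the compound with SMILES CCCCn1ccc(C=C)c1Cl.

4

Molecular formula from the SMILES: C10H14ClN.
DoU = (2C + 2 + N − H − X)/2 = (2·10 + 2 + 1 − 14 − 1)/2 = 8/2 = 4.
(Structurally: 1 ring(s) + 3 π bond(s) = 4.)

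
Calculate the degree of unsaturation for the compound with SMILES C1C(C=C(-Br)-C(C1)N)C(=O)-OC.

Molecular formula from the SMILES: C8H12BrNO2.
DoU = (2C + 2 + N − H − X)/2 = (2·8 + 2 + 1 − 12 − 1)/2 = 6/2 = 3.
(Structurally: 1 ring(s) + 2 π bond(s) = 3.)

3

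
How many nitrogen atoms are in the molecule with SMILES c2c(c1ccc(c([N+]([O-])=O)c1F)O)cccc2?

1

The symbol for nitrogen appears 1 time in the SMILES.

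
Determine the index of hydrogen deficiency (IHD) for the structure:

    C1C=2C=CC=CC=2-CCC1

Molecular formula from the SMILES: C10H12.
DoU = (2C + 2 + N − H − X)/2 = (2·10 + 2 + 0 − 12 − 0)/2 = 10/2 = 5.
(Structurally: 2 ring(s) + 3 π bond(s) = 5.)

5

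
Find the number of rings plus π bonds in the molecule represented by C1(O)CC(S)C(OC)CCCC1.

1

Molecular formula from the SMILES: C9H18O2S.
DoU = (2C + 2 + N − H − X)/2 = (2·9 + 2 + 0 − 18 − 0)/2 = 2/2 = 1.
(Structurally: 1 ring(s) + 0 π bond(s) = 1.)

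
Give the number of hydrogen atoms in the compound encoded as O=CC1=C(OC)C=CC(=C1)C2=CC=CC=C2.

Hydrogens are implicit in SMILES; fill each atom to its normal valence:
  8 × C (aromatic): 1 H each → 8
  4 × C (aromatic): no H
  2 × O: no H
  1 × C: 3 H
  1 × C: 1 H
  Total hydrogens = 12.

12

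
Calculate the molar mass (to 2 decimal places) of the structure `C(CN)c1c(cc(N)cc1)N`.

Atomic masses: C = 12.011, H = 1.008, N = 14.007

151.21

Molecular formula: C8H13N3.
M = 8×12.011 + 13×1.008 + 3×14.007 = 151.21 g/mol.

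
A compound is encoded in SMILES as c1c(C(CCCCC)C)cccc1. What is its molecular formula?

Heavy atoms from the SMILES: 13 C.
Implicit hydrogens by atom environment:
  5 × C (aromatic): 1 H each → 5
  4 × C: 2 H each → 8
  2 × C: 3 H each → 6
  1 × C: 1 H
  1 × C (aromatic): no H
  Total hydrogens = 20.
Molecular formula: C13H20

C13H20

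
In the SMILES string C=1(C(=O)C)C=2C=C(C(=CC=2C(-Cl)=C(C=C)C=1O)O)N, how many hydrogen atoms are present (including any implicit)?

12

Hydrogens are implicit in SMILES; fill each atom to its normal valence:
  8 × C (aromatic): no H
  2 × C (aromatic): 1 H each → 2
  2 × O: 1 H each → 2
  1 × C: 3 H
  1 × C: 2 H
  1 × C: 1 H
  1 × C: no H
  1 × Cl: no H
  1 × N: 2 H
  1 × O: no H
  Total hydrogens = 12.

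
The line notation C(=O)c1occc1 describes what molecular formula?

C5H4O2

Heavy atoms from the SMILES: 5 C, 2 O.
Implicit hydrogens by atom environment:
  3 × C (aromatic): 1 H each → 3
  1 × C: 1 H
  1 × C (aromatic): no H
  1 × O (aromatic): no H
  1 × O: no H
  Total hydrogens = 4.
Molecular formula: C5H4O2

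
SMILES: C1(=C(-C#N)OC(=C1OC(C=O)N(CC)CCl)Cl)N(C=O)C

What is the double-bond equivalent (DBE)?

Molecular formula from the SMILES: C12H13Cl2N3O4.
DoU = (2C + 2 + N − H − X)/2 = (2·12 + 2 + 3 − 13 − 2)/2 = 14/2 = 7.
(Structurally: 1 ring(s) + 6 π bond(s) = 7.)

7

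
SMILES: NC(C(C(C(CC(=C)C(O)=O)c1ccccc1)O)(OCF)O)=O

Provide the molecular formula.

C15H18FNO6

Heavy atoms from the SMILES: 15 C, 1 F, 1 N, 6 O.
Implicit hydrogens by atom environment:
  5 × C (aromatic): 1 H each → 5
  4 × C: no H
  3 × C: 2 H each → 6
  3 × O: 1 H each → 3
  3 × O: no H
  2 × C: 1 H each → 2
  1 × C (aromatic): no H
  1 × F: no H
  1 × N: 2 H
  Total hydrogens = 18.
Molecular formula: C15H18FNO6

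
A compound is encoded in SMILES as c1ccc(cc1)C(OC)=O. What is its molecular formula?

C8H8O2

Heavy atoms from the SMILES: 8 C, 2 O.
Implicit hydrogens by atom environment:
  5 × C (aromatic): 1 H each → 5
  2 × O: no H
  1 × C: 3 H
  1 × C (aromatic): no H
  1 × C: no H
  Total hydrogens = 8.
Molecular formula: C8H8O2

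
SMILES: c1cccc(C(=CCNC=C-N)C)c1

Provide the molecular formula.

Heavy atoms from the SMILES: 12 C, 2 N.
Implicit hydrogens by atom environment:
  5 × C (aromatic): 1 H each → 5
  3 × C: 1 H each → 3
  1 × C: 3 H
  1 × C: 2 H
  1 × C: no H
  1 × C (aromatic): no H
  1 × N: 2 H
  1 × N: 1 H
  Total hydrogens = 16.
Molecular formula: C12H16N2

C12H16N2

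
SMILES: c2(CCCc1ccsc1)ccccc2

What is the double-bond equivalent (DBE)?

Molecular formula from the SMILES: C13H14S.
DoU = (2C + 2 + N − H − X)/2 = (2·13 + 2 + 0 − 14 − 0)/2 = 14/2 = 7.
(Structurally: 2 ring(s) + 5 π bond(s) = 7.)

7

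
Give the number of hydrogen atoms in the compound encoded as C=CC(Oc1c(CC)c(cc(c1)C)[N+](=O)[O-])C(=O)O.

15

Hydrogens are implicit in SMILES; fill each atom to its normal valence:
  4 × C (aromatic): no H
  3 × O: no H
  2 × C: 3 H each → 6
  2 × C: 2 H each → 4
  2 × C (aromatic): 1 H each → 2
  2 × C: 1 H each → 2
  1 × C: no H
  1 × N (charge +1): no H
  1 × O: 1 H
  1 × O (charge -1): no H
  Total hydrogens = 15.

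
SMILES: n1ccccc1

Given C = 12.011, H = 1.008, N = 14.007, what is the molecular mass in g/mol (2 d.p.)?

Molecular formula: C5H5N.
M = 5×12.011 + 5×1.008 + 1×14.007 = 79.10 g/mol.

79.10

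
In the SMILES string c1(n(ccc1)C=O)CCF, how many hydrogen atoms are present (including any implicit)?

Hydrogens are implicit in SMILES; fill each atom to its normal valence:
  3 × C (aromatic): 1 H each → 3
  2 × C: 2 H each → 4
  1 × C: 1 H
  1 × C (aromatic): no H
  1 × F: no H
  1 × N (aromatic): no H
  1 × O: no H
  Total hydrogens = 8.

8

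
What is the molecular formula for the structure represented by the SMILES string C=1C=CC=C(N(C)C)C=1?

Heavy atoms from the SMILES: 8 C, 1 N.
Implicit hydrogens by atom environment:
  5 × C (aromatic): 1 H each → 5
  2 × C: 3 H each → 6
  1 × C (aromatic): no H
  1 × N: no H
  Total hydrogens = 11.
Molecular formula: C8H11N

C8H11N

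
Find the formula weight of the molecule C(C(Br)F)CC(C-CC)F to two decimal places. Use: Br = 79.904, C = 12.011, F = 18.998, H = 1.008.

Molecular formula: C7H13BrF2.
M = 1×79.904 + 7×12.011 + 2×18.998 + 13×1.008 = 215.08 g/mol.

215.08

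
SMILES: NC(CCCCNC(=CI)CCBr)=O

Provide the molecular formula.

Heavy atoms from the SMILES: 1 Br, 9 C, 1 I, 2 N, 1 O.
Implicit hydrogens by atom environment:
  6 × C: 2 H each → 12
  2 × C: no H
  1 × Br: no H
  1 × C: 1 H
  1 × I: no H
  1 × N: 2 H
  1 × N: 1 H
  1 × O: no H
  Total hydrogens = 16.
Molecular formula: C9H16BrIN2O

C9H16BrIN2O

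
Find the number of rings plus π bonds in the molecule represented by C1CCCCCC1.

1

Molecular formula from the SMILES: C7H14.
DoU = (2C + 2 + N − H − X)/2 = (2·7 + 2 + 0 − 14 − 0)/2 = 2/2 = 1.
(Structurally: 1 ring(s) + 0 π bond(s) = 1.)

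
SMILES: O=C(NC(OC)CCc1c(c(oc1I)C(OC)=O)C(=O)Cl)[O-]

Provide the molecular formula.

C12H12ClINO7-

Heavy atoms from the SMILES: 12 C, 1 Cl, 1 I, 1 N, 7 O.
Implicit hydrogens by atom environment:
  5 × O: no H
  4 × C (aromatic): no H
  3 × C: no H
  2 × C: 3 H each → 6
  2 × C: 2 H each → 4
  1 × C: 1 H
  1 × Cl: no H
  1 × I: no H
  1 × N: 1 H
  1 × O (aromatic): no H
  1 × O (charge -1): no H
  Total hydrogens = 12.
Net charge -1.
Molecular formula: C12H12ClINO7-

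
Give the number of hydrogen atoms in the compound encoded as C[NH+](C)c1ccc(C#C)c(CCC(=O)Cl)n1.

Hydrogens are implicit in SMILES; fill each atom to its normal valence:
  3 × C (aromatic): no H
  2 × C: 3 H each → 6
  2 × C: 2 H each → 4
  2 × C (aromatic): 1 H each → 2
  2 × C: no H
  1 × C: 1 H
  1 × Cl: no H
  1 × N (charge +1): 1 H
  1 × N (aromatic): no H
  1 × O: no H
  Total hydrogens = 14.

14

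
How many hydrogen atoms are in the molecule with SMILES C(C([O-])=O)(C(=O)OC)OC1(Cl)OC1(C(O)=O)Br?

Hydrogens are implicit in SMILES; fill each atom to its normal valence:
  6 × O: no H
  5 × C: no H
  1 × Br: no H
  1 × C: 3 H
  1 × C: 1 H
  1 × Cl: no H
  1 × O: 1 H
  1 × O (charge -1): no H
  Total hydrogens = 5.

5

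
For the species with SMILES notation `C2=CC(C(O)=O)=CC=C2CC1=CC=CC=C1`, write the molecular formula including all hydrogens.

Heavy atoms from the SMILES: 14 C, 2 O.
Implicit hydrogens by atom environment:
  9 × C (aromatic): 1 H each → 9
  3 × C (aromatic): no H
  1 × C: 2 H
  1 × C: no H
  1 × O: 1 H
  1 × O: no H
  Total hydrogens = 12.
Molecular formula: C14H12O2

C14H12O2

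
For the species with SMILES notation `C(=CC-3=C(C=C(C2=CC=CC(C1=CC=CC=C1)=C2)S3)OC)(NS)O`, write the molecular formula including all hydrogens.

Heavy atoms from the SMILES: 19 C, 1 N, 2 O, 2 S.
Implicit hydrogens by atom environment:
  10 × C (aromatic): 1 H each → 10
  6 × C (aromatic): no H
  1 × C: 3 H
  1 × C: 1 H
  1 × C: no H
  1 × N: 1 H
  1 × O: 1 H
  1 × O: no H
  1 × S: 1 H
  1 × S (aromatic): no H
  Total hydrogens = 17.
Molecular formula: C19H17NO2S2

C19H17NO2S2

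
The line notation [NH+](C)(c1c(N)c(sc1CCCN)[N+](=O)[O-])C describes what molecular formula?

Heavy atoms from the SMILES: 9 C, 4 N, 2 O, 1 S.
Implicit hydrogens by atom environment:
  4 × C (aromatic): no H
  3 × C: 2 H each → 6
  2 × C: 3 H each → 6
  2 × N: 2 H each → 4
  1 × N (charge +1): 1 H
  1 × N (charge +1): no H
  1 × O: no H
  1 × O (charge -1): no H
  1 × S (aromatic): no H
  Total hydrogens = 17.
Net charge +1.
Molecular formula: C9H17N4O2S+

C9H17N4O2S+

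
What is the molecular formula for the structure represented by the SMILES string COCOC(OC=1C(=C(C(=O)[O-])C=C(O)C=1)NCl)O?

Heavy atoms from the SMILES: 10 C, 1 Cl, 1 N, 7 O.
Implicit hydrogens by atom environment:
  4 × C (aromatic): no H
  4 × O: no H
  2 × C (aromatic): 1 H each → 2
  2 × O: 1 H each → 2
  1 × C: 3 H
  1 × C: 2 H
  1 × C: 1 H
  1 × C: no H
  1 × Cl: no H
  1 × N: 1 H
  1 × O (charge -1): no H
  Total hydrogens = 11.
Net charge -1.
Molecular formula: C10H11ClNO7-

C10H11ClNO7-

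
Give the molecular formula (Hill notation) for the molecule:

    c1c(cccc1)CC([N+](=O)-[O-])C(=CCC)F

C12H14FNO2

Heavy atoms from the SMILES: 12 C, 1 F, 1 N, 2 O.
Implicit hydrogens by atom environment:
  5 × C (aromatic): 1 H each → 5
  2 × C: 2 H each → 4
  2 × C: 1 H each → 2
  1 × C: 3 H
  1 × C: no H
  1 × C (aromatic): no H
  1 × F: no H
  1 × N (charge +1): no H
  1 × O: no H
  1 × O (charge -1): no H
  Total hydrogens = 14.
Molecular formula: C12H14FNO2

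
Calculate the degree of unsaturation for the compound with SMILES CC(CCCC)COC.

0

Molecular formula from the SMILES: C8H18O.
DoU = (2C + 2 + N − H − X)/2 = (2·8 + 2 + 0 − 18 − 0)/2 = 0/2 = 0.
(Structurally: 0 ring(s) + 0 π bond(s) = 0.)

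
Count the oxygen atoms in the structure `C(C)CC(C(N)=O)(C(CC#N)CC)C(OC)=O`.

3

The symbol for oxygen appears 3 times in the SMILES.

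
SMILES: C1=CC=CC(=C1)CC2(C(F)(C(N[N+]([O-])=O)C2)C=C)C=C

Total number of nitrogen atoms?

2

The symbol for nitrogen appears 2 times in the SMILES.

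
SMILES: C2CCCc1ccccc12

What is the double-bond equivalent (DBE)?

5

Molecular formula from the SMILES: C10H12.
DoU = (2C + 2 + N − H − X)/2 = (2·10 + 2 + 0 − 12 − 0)/2 = 10/2 = 5.
(Structurally: 2 ring(s) + 3 π bond(s) = 5.)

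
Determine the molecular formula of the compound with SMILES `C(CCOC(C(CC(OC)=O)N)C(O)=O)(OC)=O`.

C10H17NO7

Heavy atoms from the SMILES: 10 C, 1 N, 7 O.
Implicit hydrogens by atom environment:
  6 × O: no H
  3 × C: 2 H each → 6
  3 × C: no H
  2 × C: 3 H each → 6
  2 × C: 1 H each → 2
  1 × N: 2 H
  1 × O: 1 H
  Total hydrogens = 17.
Molecular formula: C10H17NO7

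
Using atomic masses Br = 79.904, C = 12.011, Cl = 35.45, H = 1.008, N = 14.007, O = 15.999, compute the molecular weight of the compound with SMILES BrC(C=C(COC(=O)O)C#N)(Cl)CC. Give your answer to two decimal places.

282.52

Molecular formula: C8H9BrClNO3.
M = 1×79.904 + 8×12.011 + 1×35.45 + 9×1.008 + 1×14.007 + 3×15.999 = 282.52 g/mol.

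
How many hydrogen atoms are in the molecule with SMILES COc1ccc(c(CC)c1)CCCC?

Hydrogens are implicit in SMILES; fill each atom to its normal valence:
  4 × C: 2 H each → 8
  3 × C: 3 H each → 9
  3 × C (aromatic): 1 H each → 3
  3 × C (aromatic): no H
  1 × O: no H
  Total hydrogens = 20.

20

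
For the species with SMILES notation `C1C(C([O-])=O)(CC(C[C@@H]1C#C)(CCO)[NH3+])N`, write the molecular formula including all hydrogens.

Heavy atoms from the SMILES: 11 C, 2 N, 3 O.
Implicit hydrogens by atom environment:
  5 × C: 2 H each → 10
  4 × C: no H
  2 × C: 1 H each → 2
  1 × N (charge +1): 3 H
  1 × N: 2 H
  1 × O: 1 H
  1 × O: no H
  1 × O (charge -1): no H
  Total hydrogens = 18.
Molecular formula: C11H18N2O3

C11H18N2O3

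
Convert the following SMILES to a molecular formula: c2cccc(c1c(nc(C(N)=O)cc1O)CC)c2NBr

Heavy atoms from the SMILES: 1 Br, 14 C, 3 N, 2 O.
Implicit hydrogens by atom environment:
  6 × C (aromatic): no H
  5 × C (aromatic): 1 H each → 5
  1 × Br: no H
  1 × C: 3 H
  1 × C: 2 H
  1 × C: no H
  1 × N: 2 H
  1 × N: 1 H
  1 × N (aromatic): no H
  1 × O: 1 H
  1 × O: no H
  Total hydrogens = 14.
Molecular formula: C14H14BrN3O2

C14H14BrN3O2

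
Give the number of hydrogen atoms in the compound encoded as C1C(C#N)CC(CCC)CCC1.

19

Hydrogens are implicit in SMILES; fill each atom to its normal valence:
  7 × C: 2 H each → 14
  2 × C: 1 H each → 2
  1 × C: 3 H
  1 × C: no H
  1 × N: no H
  Total hydrogens = 19.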